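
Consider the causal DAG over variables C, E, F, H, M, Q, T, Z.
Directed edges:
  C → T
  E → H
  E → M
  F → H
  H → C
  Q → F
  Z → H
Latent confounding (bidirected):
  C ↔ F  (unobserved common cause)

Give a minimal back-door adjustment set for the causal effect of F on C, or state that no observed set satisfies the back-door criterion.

desc(F)\{F}={C,H,T}; candidates ⊆ {E,M,Q,Z}.
F↔C: latent back-door arc(s) into F.
size 0: {}; under {} F still reaches {C,Q,T} ∋ C.
size 1: {E}, {M}, {Q} …(+1); under {E} F still reaches {C,Q,T} ∋ C.
size 2: {E,M}, {E,Q}, {E,Z} …(+3); under {E,M} F still reaches {C,Q,T} ∋ C.
F↔C cannot be blocked by any observed set — no back-door set.

F→C: no observed back-door set.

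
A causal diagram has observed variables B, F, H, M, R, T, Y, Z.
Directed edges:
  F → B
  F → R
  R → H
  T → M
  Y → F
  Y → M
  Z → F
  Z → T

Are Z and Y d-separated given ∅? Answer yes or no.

Yes — Z ⊥ Y | ∅.

Bayes-Ball from Z | ∅ reaches {B,F,H,M,R,T}.
Y ∉ reach(Z|∅) ⇒ Z ⊥ Y | ∅.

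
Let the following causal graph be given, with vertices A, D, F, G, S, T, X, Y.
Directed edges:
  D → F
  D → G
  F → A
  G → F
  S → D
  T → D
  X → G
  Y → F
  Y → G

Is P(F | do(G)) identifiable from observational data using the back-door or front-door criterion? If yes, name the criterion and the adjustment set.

P(F|do(G)): backdoor, adjust for {D, Y}.

desc(G)\{G}={A,F}; candidates ⊆ {D,S,T,X,Y}.
size 0: {}; under {} G still reaches {A,D,F,S,T,X,Y} ∋ F.
size 1: {D}, {S}, {T} …(+2); under {D} G still reaches {A,F,X,Y} ∋ F.
{D,Y}: G⊥F given {D,Y} in G with G→· removed — back-door holds.
P(F|do(G)) = Σ_{D,Y} P(F|G,D,Y)·P(D,Y).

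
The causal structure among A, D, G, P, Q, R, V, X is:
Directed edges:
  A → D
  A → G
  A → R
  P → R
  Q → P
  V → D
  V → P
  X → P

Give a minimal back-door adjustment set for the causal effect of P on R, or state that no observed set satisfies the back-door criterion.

P→R: minimal back-door set ∅.

desc(P)\{P}={R}; candidates ⊆ {A,D,G,Q,V,X}.
∅: P⊥R given ∅ in G with P→· removed — back-door holds.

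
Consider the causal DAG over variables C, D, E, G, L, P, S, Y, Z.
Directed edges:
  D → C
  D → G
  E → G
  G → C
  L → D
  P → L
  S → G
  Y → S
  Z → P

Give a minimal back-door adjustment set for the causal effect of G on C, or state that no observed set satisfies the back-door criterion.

G→C: minimal back-door set {D}.

desc(G)\{G}={C}; candidates ⊆ {D,E,L,P,S,Y,Z}.
size 0: {}; under {} G still reaches {C,D,E,L,P,S,Y,Z} ∋ C.
{D}: G⊥C given {D} in G with G→· removed — back-door holds.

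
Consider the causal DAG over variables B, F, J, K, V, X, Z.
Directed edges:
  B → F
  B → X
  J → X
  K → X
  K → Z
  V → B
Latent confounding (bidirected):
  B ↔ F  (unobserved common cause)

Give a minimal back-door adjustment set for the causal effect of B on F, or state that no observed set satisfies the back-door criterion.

desc(B)\{B}={F,X}; candidates ⊆ {J,K,V,Z}.
B↔F: latent back-door arc(s) into B.
size 0: {}; under {} B still reaches {F,V} ∋ F.
size 1: {J}, {K}, {V} …(+1); under {J} B still reaches {F,V} ∋ F.
size 2: {J,K}, {J,V}, {J,Z} …(+3); under {J,K} B still reaches {F,V} ∋ F.
B↔F cannot be blocked by any observed set — no back-door set.

B→F: no observed back-door set.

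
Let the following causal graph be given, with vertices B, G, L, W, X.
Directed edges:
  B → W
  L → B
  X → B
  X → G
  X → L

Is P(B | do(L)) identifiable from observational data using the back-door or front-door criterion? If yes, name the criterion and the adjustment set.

P(B|do(L)): backdoor, adjust for {X}.

desc(L)\{L}={B,W}; candidates ⊆ {G,X}.
size 0: {}; under {} L still reaches {B,G,W,X} ∋ B.
{X}: L⊥B given {X} in G with L→· removed — back-door holds.
P(B|do(L)) = Σ_{X} P(B|L,X)·P(X).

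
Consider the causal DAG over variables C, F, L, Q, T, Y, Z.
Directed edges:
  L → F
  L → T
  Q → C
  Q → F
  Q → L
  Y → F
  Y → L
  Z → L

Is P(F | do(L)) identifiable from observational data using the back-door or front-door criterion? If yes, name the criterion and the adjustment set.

P(F|do(L)): backdoor, adjust for {Q, Y}.

desc(L)\{L}={F,T}; candidates ⊆ {C,Q,Y,Z}.
size 0: {}; under {} L still reaches {C,F,Q,Y,Z} ∋ F.
size 1: {C}, {Q}, {Y} …(+1); under {C} L still reaches {F,Q,Y,Z} ∋ F.
{Q,Y}: L⊥F given {Q,Y} in G with L→· removed — back-door holds.
P(F|do(L)) = Σ_{Q,Y} P(F|L,Q,Y)·P(Q,Y).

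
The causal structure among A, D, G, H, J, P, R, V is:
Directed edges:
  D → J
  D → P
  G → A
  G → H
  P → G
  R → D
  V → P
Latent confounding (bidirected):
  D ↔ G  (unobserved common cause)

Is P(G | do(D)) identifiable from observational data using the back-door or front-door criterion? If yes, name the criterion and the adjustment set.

P(G|do(D)): frontdoor, adjust for {P}.

desc(D)\{D}={A,G,H,J,P}; candidates ⊆ {R,V}.
D↔G: latent back-door arc(s) into D.
size 0: {}; under {} D still reaches {A,G,H,R} ∋ G.
size 1: {R}, {V}; under {R} D still reaches {A,G,H} ∋ G.
size 2: {R,V}; under {R,V} D still reaches {A,G,H} ∋ G.
D↔G cannot be blocked by any observed set — no back-door set.
{P}: (i) intercepts every directed D→G path; (ii) no back-door D→{P}; (iii) {D} blocks every back-door {P}→G. Front-door holds.
P(G|do(D)) = Σ_{P} P(P|D) Σ_{D'} P(G|P,D')P(D').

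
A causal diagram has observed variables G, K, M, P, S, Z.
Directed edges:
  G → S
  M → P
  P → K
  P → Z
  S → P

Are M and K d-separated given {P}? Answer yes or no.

Yes — M ⊥ K | {P}.

Bayes-Ball from M | {P} reaches {G,S}.
K ∉ reach(M|{P}) ⇒ M ⊥ K | {P}.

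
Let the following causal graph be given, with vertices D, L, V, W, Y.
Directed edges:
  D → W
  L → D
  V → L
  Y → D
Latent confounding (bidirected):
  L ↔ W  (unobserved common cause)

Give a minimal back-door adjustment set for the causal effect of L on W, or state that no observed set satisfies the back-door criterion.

L→W: no observed back-door set.

desc(L)\{L}={D,W}; candidates ⊆ {V,Y}.
L↔W: latent back-door arc(s) into L.
size 0: {}; under {} L still reaches {V,W} ∋ W.
size 1: {V}, {Y}; under {V} L still reaches {W} ∋ W.
size 2: {V,Y}; under {V,Y} L still reaches {W} ∋ W.
L↔W cannot be blocked by any observed set — no back-door set.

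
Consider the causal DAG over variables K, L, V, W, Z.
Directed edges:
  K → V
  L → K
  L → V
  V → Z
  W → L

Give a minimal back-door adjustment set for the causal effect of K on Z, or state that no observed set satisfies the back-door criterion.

K→Z: minimal back-door set {L}.

desc(K)\{K}={V,Z}; candidates ⊆ {L,W}.
size 0: {}; under {} K still reaches {L,V,W,Z} ∋ Z.
{L}: K⊥Z given {L} in G with K→· removed — back-door holds.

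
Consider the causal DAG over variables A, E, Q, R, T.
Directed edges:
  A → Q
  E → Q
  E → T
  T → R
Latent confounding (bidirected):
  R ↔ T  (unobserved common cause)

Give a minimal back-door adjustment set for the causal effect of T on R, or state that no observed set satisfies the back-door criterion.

desc(T)\{T}={R}; candidates ⊆ {A,E,Q}.
T↔R: latent back-door arc(s) into T.
size 0: {}; under {} T still reaches {E,Q,R} ∋ R.
size 1: {A}, {E}, {Q}; under {A} T still reaches {E,Q,R} ∋ R.
size 2: {A,E}, {A,Q}, {E,Q}; under {A,E} T still reaches {R} ∋ R.
T↔R cannot be blocked by any observed set — no back-door set.

T→R: no observed back-door set.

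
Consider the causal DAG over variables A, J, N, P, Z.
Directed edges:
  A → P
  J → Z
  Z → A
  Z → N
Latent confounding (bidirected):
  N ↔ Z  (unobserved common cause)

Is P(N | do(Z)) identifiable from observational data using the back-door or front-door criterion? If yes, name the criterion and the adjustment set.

P(N|do(Z)): not identifiable (no BD/FD set).

desc(Z)\{Z}={A,N,P}; candidates ⊆ {J}.
Z↔N: latent back-door arc(s) into Z.
size 0: {}; under {} Z still reaches {J,N} ∋ N.
size 1: {J}; under {J} Z still reaches {N} ∋ N.
Z↔N cannot be blocked by any observed set — no back-door set.
No mediator lies on a directed Z→…→N path.
Neither criterion identifies P(N|do(Z)) in this graph.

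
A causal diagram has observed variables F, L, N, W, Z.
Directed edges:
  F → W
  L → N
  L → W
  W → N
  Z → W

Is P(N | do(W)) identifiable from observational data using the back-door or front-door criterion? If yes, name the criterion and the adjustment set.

P(N|do(W)): backdoor, adjust for {L}.

desc(W)\{W}={N}; candidates ⊆ {F,L,Z}.
size 0: {}; under {} W still reaches {F,L,N,Z} ∋ N.
{L}: W⊥N given {L} in G with W→· removed — back-door holds.
P(N|do(W)) = Σ_{L} P(N|W,L)·P(L).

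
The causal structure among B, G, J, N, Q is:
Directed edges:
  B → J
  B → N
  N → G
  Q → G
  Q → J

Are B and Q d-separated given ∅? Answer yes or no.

Yes — B ⊥ Q | ∅.

Bayes-Ball from B | ∅ reaches {G,J,N}.
Q ∉ reach(B|∅) ⇒ B ⊥ Q | ∅.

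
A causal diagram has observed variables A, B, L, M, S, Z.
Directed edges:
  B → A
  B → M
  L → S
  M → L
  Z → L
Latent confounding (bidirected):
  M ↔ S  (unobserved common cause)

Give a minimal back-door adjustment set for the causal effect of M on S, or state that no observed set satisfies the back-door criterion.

desc(M)\{M}={L,S}; candidates ⊆ {A,B,Z}.
M↔S: latent back-door arc(s) into M.
size 0: {}; under {} M still reaches {A,B,S} ∋ S.
size 1: {A}, {B}, {Z}; under {A} M still reaches {B,S} ∋ S.
size 2: {A,B}, {A,Z}, {B,Z}; under {A,B} M still reaches {S} ∋ S.
M↔S cannot be blocked by any observed set — no back-door set.

M→S: no observed back-door set.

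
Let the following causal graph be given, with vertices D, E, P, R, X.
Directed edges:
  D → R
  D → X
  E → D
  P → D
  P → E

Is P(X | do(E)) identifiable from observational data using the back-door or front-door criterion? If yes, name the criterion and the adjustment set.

desc(E)\{E}={D,R,X}; candidates ⊆ {P}.
size 0: {}; under {} E still reaches {D,P,R,X} ∋ X.
{P}: E⊥X given {P} in G with E→· removed — back-door holds.
P(X|do(E)) = Σ_{P} P(X|E,P)·P(P).

P(X|do(E)): backdoor, adjust for {P}.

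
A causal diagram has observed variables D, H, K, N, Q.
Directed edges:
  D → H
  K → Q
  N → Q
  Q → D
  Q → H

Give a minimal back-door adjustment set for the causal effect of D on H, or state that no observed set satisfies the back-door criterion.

D→H: minimal back-door set {Q}.

desc(D)\{D}={H}; candidates ⊆ {K,N,Q}.
size 0: {}; under {} D still reaches {H,K,N,Q} ∋ H.
{Q}: D⊥H given {Q} in G with D→· removed — back-door holds.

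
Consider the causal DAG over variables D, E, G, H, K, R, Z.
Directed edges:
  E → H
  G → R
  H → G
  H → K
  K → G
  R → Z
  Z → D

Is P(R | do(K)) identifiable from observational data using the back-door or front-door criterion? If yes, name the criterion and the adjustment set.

desc(K)\{K}={D,G,R,Z}; candidates ⊆ {E,H}.
size 0: {}; under {} K still reaches {D,E,G,H,R,Z} ∋ R.
{H}: K⊥R given {H} in G with K→· removed — back-door holds.
P(R|do(K)) = Σ_{H} P(R|K,H)·P(H).

P(R|do(K)): backdoor, adjust for {H}.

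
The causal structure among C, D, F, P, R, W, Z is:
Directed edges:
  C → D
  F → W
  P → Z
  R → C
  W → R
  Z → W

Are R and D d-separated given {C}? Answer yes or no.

Bayes-Ball from R | {C} reaches {F,P,W,Z}.
D ∉ reach(R|{C}) ⇒ R ⊥ D | {C}.

Yes — R ⊥ D | {C}.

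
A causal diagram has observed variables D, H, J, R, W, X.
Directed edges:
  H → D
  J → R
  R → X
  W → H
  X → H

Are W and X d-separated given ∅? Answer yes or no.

Bayes-Ball from W | ∅ reaches {D,H}.
X ∉ reach(W|∅) ⇒ W ⊥ X | ∅.

Yes — W ⊥ X | ∅.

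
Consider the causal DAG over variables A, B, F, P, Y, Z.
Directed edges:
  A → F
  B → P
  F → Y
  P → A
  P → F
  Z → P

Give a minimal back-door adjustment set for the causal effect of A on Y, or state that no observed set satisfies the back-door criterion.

desc(A)\{A}={F,Y}; candidates ⊆ {B,P,Z}.
size 0: {}; under {} A still reaches {B,F,P,Y,Z} ∋ Y.
{P}: A⊥Y given {P} in G with A→· removed — back-door holds.

A→Y: minimal back-door set {P}.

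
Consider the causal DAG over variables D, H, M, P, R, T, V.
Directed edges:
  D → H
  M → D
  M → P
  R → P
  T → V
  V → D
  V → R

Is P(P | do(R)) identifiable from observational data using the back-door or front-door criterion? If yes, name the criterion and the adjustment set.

P(P|do(R)): backdoor, adjust for ∅.

desc(R)\{R}={P}; candidates ⊆ {D,H,M,T,V}.
∅: R⊥P given ∅ in G with R→· removed — back-door holds.
P(P|do(R)) = P(P|R) — no adjustment needed.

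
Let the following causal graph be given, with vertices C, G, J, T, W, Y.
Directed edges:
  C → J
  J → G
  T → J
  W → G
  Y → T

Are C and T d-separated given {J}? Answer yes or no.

Bayes-Ball from C | {J} reaches {T,Y}.
T ∈ reach(C|{J}) ⇒ C ⊥̸ T | {J}.

No — C and T are d-connected given {J}.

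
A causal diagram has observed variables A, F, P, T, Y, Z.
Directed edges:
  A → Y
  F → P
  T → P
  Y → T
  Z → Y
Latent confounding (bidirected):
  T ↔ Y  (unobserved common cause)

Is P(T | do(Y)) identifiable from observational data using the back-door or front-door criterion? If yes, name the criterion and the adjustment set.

P(T|do(Y)): not identifiable (no BD/FD set).

desc(Y)\{Y}={P,T}; candidates ⊆ {A,F,Z}.
Y↔T: latent back-door arc(s) into Y.
size 0: {}; under {} Y still reaches {A,P,T,Z} ∋ T.
size 1: {A}, {F}, {Z}; under {A} Y still reaches {P,T,Z} ∋ T.
size 2: {A,F}, {A,Z}, {F,Z}; under {A,F} Y still reaches {P,T,Z} ∋ T.
Y↔T cannot be blocked by any observed set — no back-door set.
No mediator lies on a directed Y→…→T path.
Neither criterion identifies P(T|do(Y)) in this graph.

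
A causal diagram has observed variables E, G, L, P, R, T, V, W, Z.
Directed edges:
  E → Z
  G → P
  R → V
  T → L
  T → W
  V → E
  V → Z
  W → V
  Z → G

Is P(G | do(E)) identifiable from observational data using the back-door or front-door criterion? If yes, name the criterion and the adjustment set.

desc(E)\{E}={G,P,Z}; candidates ⊆ {L,R,T,V,W}.
size 0: {}; under {} E still reaches {G,L,P,R,T,V,W,Z} ∋ G.
{V}: E⊥G given {V} in G with E→· removed — back-door holds.
P(G|do(E)) = Σ_{V} P(G|E,V)·P(V).

P(G|do(E)): backdoor, adjust for {V}.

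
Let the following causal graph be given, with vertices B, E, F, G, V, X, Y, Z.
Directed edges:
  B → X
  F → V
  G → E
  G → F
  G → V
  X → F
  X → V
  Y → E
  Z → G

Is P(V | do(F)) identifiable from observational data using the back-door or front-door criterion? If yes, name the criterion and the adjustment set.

P(V|do(F)): backdoor, adjust for {G, X}.

desc(F)\{F}={V}; candidates ⊆ {B,E,G,X,Y,Z}.
size 0: {}; under {} F still reaches {B,E,G,V,X,Z} ∋ V.
size 1: {B}, {E}, {G} …(+3); under {B} F still reaches {E,G,V,X,Z} ∋ V.
{G,X}: F⊥V given {G,X} in G with F→· removed — back-door holds.
P(V|do(F)) = Σ_{G,X} P(V|F,G,X)·P(G,X).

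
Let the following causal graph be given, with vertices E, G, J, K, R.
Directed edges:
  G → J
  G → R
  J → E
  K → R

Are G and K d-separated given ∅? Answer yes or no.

Yes — G ⊥ K | ∅.

Bayes-Ball from G | ∅ reaches {E,J,R}.
K ∉ reach(G|∅) ⇒ G ⊥ K | ∅.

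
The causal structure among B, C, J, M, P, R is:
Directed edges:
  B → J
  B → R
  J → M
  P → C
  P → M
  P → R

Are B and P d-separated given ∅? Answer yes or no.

Bayes-Ball from B | ∅ reaches {J,M,R}.
P ∉ reach(B|∅) ⇒ B ⊥ P | ∅.

Yes — B ⊥ P | ∅.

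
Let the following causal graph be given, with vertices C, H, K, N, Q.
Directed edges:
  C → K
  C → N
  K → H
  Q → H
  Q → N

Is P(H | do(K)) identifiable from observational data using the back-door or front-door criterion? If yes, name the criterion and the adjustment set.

P(H|do(K)): backdoor, adjust for ∅.

desc(K)\{K}={H}; candidates ⊆ {C,N,Q}.
∅: K⊥H given ∅ in G with K→· removed — back-door holds.
P(H|do(K)) = P(H|K) — no adjustment needed.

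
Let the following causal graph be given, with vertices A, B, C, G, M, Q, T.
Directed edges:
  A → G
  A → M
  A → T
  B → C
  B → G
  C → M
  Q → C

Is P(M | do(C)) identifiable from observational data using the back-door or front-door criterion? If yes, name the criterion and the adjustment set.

desc(C)\{C}={M}; candidates ⊆ {A,B,G,Q,T}.
∅: C⊥M given ∅ in G with C→· removed — back-door holds.
P(M|do(C)) = P(M|C) — no adjustment needed.

P(M|do(C)): backdoor, adjust for ∅.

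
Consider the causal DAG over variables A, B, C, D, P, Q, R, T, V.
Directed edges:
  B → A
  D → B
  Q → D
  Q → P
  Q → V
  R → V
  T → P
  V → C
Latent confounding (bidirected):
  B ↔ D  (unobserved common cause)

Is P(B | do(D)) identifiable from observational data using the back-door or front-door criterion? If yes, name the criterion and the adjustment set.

P(B|do(D)): not identifiable (no BD/FD set).

desc(D)\{D}={A,B}; candidates ⊆ {C,P,Q,R,T,V}.
D↔B: latent back-door arc(s) into D.
size 0: {}; under {} D still reaches {A,B,C,P,Q,V} ∋ B.
size 1: {C}, {P}, {Q} …(+3); under {C} D still reaches {A,B,P,Q,R,V} ∋ B.
size 2: {C,P}, {C,Q}, {C,R} …(+12); under {C,P} D still reaches {A,B,Q,R,T,V} ∋ B.
D↔B cannot be blocked by any observed set — no back-door set.
No mediator lies on a directed D→…→B path.
Neither criterion identifies P(B|do(D)) in this graph.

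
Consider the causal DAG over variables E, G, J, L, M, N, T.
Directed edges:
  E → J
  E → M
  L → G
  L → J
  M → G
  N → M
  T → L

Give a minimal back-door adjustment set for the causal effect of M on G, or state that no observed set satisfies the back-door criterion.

M→G: minimal back-door set ∅.

desc(M)\{M}={G}; candidates ⊆ {E,J,L,N,T}.
∅: M⊥G given ∅ in G with M→· removed — back-door holds.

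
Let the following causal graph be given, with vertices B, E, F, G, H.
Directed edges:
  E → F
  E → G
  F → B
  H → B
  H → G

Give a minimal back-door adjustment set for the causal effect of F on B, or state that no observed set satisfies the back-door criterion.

desc(F)\{F}={B}; candidates ⊆ {E,G,H}.
∅: F⊥B given ∅ in G with F→· removed — back-door holds.

F→B: minimal back-door set ∅.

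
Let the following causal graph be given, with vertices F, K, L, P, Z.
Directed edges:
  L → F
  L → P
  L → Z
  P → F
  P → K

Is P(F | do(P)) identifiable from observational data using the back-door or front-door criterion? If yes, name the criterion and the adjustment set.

desc(P)\{P}={F,K}; candidates ⊆ {L,Z}.
size 0: {}; under {} P still reaches {F,L,Z} ∋ F.
{L}: P⊥F given {L} in G with P→· removed — back-door holds.
P(F|do(P)) = Σ_{L} P(F|P,L)·P(L).

P(F|do(P)): backdoor, adjust for {L}.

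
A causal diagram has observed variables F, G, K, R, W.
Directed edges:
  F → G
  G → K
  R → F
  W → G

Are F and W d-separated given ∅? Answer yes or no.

Yes — F ⊥ W | ∅.

Bayes-Ball from F | ∅ reaches {G,K,R}.
W ∉ reach(F|∅) ⇒ F ⊥ W | ∅.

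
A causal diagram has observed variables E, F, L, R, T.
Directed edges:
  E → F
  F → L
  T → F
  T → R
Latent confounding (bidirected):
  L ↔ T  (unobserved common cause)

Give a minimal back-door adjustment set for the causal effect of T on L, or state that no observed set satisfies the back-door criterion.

T→L: no observed back-door set.

desc(T)\{T}={F,L,R}; candidates ⊆ {E}.
T↔L: latent back-door arc(s) into T.
size 0: {}; under {} T still reaches {L} ∋ L.
size 1: {E}; under {E} T still reaches {L} ∋ L.
T↔L cannot be blocked by any observed set — no back-door set.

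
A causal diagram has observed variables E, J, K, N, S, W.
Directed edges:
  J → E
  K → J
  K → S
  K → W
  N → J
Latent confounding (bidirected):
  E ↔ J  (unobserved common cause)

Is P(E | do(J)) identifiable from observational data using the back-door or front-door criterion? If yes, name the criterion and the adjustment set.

P(E|do(J)): not identifiable (no BD/FD set).

desc(J)\{J}={E}; candidates ⊆ {K,N,S,W}.
J↔E: latent back-door arc(s) into J.
size 0: {}; under {} J still reaches {E,K,N,S,W} ∋ E.
size 1: {K}, {N}, {S} …(+1); under {K} J still reaches {E,N} ∋ E.
size 2: {K,N}, {K,S}, {K,W} …(+3); under {K,N} J still reaches {E} ∋ E.
J↔E cannot be blocked by any observed set — no back-door set.
No mediator lies on a directed J→…→E path.
Neither criterion identifies P(E|do(J)) in this graph.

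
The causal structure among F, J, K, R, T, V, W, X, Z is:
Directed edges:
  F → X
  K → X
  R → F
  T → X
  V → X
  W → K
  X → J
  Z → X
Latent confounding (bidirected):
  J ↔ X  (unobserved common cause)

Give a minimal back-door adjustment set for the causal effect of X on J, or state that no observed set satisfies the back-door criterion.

desc(X)\{X}={J}; candidates ⊆ {F,K,R,T,V,W,Z}.
X↔J: latent back-door arc(s) into X.
size 0: {}; under {} X still reaches {F,J,K,R,T,V,W,Z} ∋ J.
size 1: {F}, {K}, {R} …(+4); under {F} X still reaches {J,K,T,V,W,Z} ∋ J.
size 2: {F,K}, {F,R}, {F,T} …(+18); under {F,K} X still reaches {J,T,V,Z} ∋ J.
X↔J cannot be blocked by any observed set — no back-door set.

X→J: no observed back-door set.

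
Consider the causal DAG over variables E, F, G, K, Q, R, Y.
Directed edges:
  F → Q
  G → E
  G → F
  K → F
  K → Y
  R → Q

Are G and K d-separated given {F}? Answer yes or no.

No — G and K are d-connected given {F}.

Bayes-Ball from G | {F} reaches {E,K,Y}.
K ∈ reach(G|{F}) ⇒ G ⊥̸ K | {F}.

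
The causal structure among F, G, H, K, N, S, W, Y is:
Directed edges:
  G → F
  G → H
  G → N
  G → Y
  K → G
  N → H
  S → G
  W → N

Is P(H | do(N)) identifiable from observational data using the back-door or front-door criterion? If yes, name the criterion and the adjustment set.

desc(N)\{N}={H}; candidates ⊆ {F,G,K,S,W,Y}.
size 0: {}; under {} N still reaches {F,G,H,K,S,W,Y} ∋ H.
{G}: N⊥H given {G} in G with N→· removed — back-door holds.
P(H|do(N)) = Σ_{G} P(H|N,G)·P(G).

P(H|do(N)): backdoor, adjust for {G}.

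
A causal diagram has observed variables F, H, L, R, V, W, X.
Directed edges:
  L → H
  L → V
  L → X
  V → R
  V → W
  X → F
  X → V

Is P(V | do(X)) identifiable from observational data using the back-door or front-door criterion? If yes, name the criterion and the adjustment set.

desc(X)\{X}={F,R,V,W}; candidates ⊆ {H,L}.
size 0: {}; under {} X still reaches {H,L,R,V,W} ∋ V.
{L}: X⊥V given {L} in G with X→· removed — back-door holds.
P(V|do(X)) = Σ_{L} P(V|X,L)·P(L).

P(V|do(X)): backdoor, adjust for {L}.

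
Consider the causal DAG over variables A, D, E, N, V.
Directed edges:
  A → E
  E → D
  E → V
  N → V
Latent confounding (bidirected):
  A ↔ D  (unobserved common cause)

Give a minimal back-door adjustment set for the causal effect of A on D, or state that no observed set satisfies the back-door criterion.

desc(A)\{A}={D,E,V}; candidates ⊆ {N}.
A↔D: latent back-door arc(s) into A.
size 0: {}; under {} A still reaches {D} ∋ D.
size 1: {N}; under {N} A still reaches {D} ∋ D.
A↔D cannot be blocked by any observed set — no back-door set.

A→D: no observed back-door set.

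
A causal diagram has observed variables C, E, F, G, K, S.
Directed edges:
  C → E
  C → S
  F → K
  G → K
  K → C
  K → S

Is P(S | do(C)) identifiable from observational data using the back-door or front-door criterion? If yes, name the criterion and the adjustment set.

P(S|do(C)): backdoor, adjust for {K}.

desc(C)\{C}={E,S}; candidates ⊆ {F,G,K}.
size 0: {}; under {} C still reaches {F,G,K,S} ∋ S.
{K}: C⊥S given {K} in G with C→· removed — back-door holds.
P(S|do(C)) = Σ_{K} P(S|C,K)·P(K).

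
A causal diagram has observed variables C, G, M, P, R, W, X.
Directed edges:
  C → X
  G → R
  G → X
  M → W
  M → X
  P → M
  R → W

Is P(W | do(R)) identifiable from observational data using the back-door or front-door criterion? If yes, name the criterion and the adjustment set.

P(W|do(R)): backdoor, adjust for ∅.

desc(R)\{R}={W}; candidates ⊆ {C,G,M,P,X}.
∅: R⊥W given ∅ in G with R→· removed — back-door holds.
P(W|do(R)) = P(W|R) — no adjustment needed.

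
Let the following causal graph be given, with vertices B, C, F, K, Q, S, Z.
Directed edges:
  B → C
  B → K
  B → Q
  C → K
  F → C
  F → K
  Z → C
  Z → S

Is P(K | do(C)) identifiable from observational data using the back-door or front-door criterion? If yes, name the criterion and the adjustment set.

desc(C)\{C}={K}; candidates ⊆ {B,F,Q,S,Z}.
size 0: {}; under {} C still reaches {B,F,K,Q,S,Z} ∋ K.
size 1: {B}, {F}, {Q} …(+2); under {B} C still reaches {F,K,S,Z} ∋ K.
{B,F}: C⊥K given {B,F} in G with C→· removed — back-door holds.
P(K|do(C)) = Σ_{B,F} P(K|C,B,F)·P(B,F).

P(K|do(C)): backdoor, adjust for {B, F}.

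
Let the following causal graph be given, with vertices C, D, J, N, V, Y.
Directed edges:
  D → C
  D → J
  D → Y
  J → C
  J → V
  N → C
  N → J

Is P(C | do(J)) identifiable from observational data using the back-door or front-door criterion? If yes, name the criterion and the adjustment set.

P(C|do(J)): backdoor, adjust for {D, N}.

desc(J)\{J}={C,V}; candidates ⊆ {D,N,Y}.
size 0: {}; under {} J still reaches {C,D,N,Y} ∋ C.
size 1: {D}, {N}, {Y}; under {D} J still reaches {C,N} ∋ C.
{D,N}: J⊥C given {D,N} in G with J→· removed — back-door holds.
P(C|do(J)) = Σ_{D,N} P(C|J,D,N)·P(D,N).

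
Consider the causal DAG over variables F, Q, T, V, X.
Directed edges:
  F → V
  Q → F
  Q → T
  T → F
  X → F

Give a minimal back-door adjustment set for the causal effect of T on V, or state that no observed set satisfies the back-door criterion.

desc(T)\{T}={F,V}; candidates ⊆ {Q,X}.
size 0: {}; under {} T still reaches {F,Q,V} ∋ V.
{Q}: T⊥V given {Q} in G with T→· removed — back-door holds.

T→V: minimal back-door set {Q}.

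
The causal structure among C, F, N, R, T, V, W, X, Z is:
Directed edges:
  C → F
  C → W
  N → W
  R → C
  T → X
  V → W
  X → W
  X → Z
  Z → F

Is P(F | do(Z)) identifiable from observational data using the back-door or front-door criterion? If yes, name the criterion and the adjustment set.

desc(Z)\{Z}={F}; candidates ⊆ {C,N,R,T,V,W,X}.
∅: Z⊥F given ∅ in G with Z→· removed — back-door holds.
P(F|do(Z)) = P(F|Z) — no adjustment needed.

P(F|do(Z)): backdoor, adjust for ∅.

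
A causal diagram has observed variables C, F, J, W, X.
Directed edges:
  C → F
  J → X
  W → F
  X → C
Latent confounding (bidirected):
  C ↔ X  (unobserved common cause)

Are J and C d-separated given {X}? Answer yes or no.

No — J and C are d-connected given {X}.

Bayes-Ball from J | {X} reaches {C,F}.
C ∈ reach(J|{X}) ⇒ J ⊥̸ C | {X}.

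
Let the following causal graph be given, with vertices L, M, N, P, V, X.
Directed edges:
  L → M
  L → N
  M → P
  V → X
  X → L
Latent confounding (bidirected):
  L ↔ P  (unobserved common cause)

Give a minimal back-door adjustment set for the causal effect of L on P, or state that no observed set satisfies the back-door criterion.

desc(L)\{L}={M,N,P}; candidates ⊆ {V,X}.
L↔P: latent back-door arc(s) into L.
size 0: {}; under {} L still reaches {P,V,X} ∋ P.
size 1: {V}, {X}; under {V} L still reaches {P,X} ∋ P.
size 2: {V,X}; under {V,X} L still reaches {P} ∋ P.
L↔P cannot be blocked by any observed set — no back-door set.

L→P: no observed back-door set.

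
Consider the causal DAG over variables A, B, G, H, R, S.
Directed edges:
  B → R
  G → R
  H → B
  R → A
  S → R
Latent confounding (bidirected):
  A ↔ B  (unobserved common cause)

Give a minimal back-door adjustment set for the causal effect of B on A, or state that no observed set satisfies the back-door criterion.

desc(B)\{B}={A,R}; candidates ⊆ {G,H,S}.
B↔A: latent back-door arc(s) into B.
size 0: {}; under {} B still reaches {A,H} ∋ A.
size 1: {G}, {H}, {S}; under {G} B still reaches {A,H} ∋ A.
size 2: {G,H}, {G,S}, {H,S}; under {G,H} B still reaches {A} ∋ A.
B↔A cannot be blocked by any observed set — no back-door set.

B→A: no observed back-door set.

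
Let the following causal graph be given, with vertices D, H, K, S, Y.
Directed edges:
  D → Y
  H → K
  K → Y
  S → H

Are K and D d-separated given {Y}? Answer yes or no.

Bayes-Ball from K | {Y} reaches {D,H,S}.
D ∈ reach(K|{Y}) ⇒ K ⊥̸ D | {Y}.

No — K and D are d-connected given {Y}.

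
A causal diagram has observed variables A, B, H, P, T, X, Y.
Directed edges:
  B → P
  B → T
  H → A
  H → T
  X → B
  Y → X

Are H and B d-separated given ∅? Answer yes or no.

Yes — H ⊥ B | ∅.

Bayes-Ball from H | ∅ reaches {A,T}.
B ∉ reach(H|∅) ⇒ H ⊥ B | ∅.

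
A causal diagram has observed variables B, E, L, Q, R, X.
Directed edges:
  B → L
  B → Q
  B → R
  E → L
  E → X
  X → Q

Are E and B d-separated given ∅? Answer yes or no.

Bayes-Ball from E | ∅ reaches {L,Q,X}.
B ∉ reach(E|∅) ⇒ E ⊥ B | ∅.

Yes — E ⊥ B | ∅.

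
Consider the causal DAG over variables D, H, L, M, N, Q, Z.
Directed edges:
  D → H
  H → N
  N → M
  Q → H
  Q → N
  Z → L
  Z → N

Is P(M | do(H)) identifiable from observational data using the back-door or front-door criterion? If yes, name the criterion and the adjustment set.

P(M|do(H)): backdoor, adjust for {Q}.

desc(H)\{H}={M,N}; candidates ⊆ {D,L,Q,Z}.
size 0: {}; under {} H still reaches {D,M,N,Q} ∋ M.
{Q}: H⊥M given {Q} in G with H→· removed — back-door holds.
P(M|do(H)) = Σ_{Q} P(M|H,Q)·P(Q).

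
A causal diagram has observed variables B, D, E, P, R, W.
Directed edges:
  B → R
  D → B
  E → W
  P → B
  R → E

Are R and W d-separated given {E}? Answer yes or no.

Bayes-Ball from R | {E} reaches {B,D,P}.
W ∉ reach(R|{E}) ⇒ R ⊥ W | {E}.

Yes — R ⊥ W | {E}.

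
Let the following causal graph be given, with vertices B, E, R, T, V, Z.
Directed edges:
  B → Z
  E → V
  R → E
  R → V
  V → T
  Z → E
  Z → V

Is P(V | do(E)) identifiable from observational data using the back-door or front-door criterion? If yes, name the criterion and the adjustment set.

desc(E)\{E}={T,V}; candidates ⊆ {B,R,Z}.
size 0: {}; under {} E still reaches {B,R,T,V,Z} ∋ V.
size 1: {B}, {R}, {Z}; under {B} E still reaches {R,T,V,Z} ∋ V.
{R,Z}: E⊥V given {R,Z} in G with E→· removed — back-door holds.
P(V|do(E)) = Σ_{R,Z} P(V|E,R,Z)·P(R,Z).

P(V|do(E)): backdoor, adjust for {R, Z}.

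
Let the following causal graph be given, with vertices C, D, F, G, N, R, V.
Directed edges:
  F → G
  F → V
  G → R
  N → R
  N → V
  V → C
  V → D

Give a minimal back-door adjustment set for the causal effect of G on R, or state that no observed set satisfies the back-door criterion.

desc(G)\{G}={R}; candidates ⊆ {C,D,F,N,V}.
∅: G⊥R given ∅ in G with G→· removed — back-door holds.

G→R: minimal back-door set ∅.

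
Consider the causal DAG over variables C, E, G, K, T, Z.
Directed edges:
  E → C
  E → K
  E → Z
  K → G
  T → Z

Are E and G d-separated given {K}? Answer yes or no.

Yes — E ⊥ G | {K}.

Bayes-Ball from E | {K} reaches {C,Z}.
G ∉ reach(E|{K}) ⇒ E ⊥ G | {K}.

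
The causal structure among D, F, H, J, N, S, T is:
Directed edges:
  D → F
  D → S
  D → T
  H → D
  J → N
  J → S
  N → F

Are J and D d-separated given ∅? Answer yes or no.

Bayes-Ball from J | ∅ reaches {F,N,S}.
D ∉ reach(J|∅) ⇒ J ⊥ D | ∅.

Yes — J ⊥ D | ∅.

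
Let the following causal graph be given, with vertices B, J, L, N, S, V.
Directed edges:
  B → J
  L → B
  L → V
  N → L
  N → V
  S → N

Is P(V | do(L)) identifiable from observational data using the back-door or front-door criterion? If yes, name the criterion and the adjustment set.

P(V|do(L)): backdoor, adjust for {N}.

desc(L)\{L}={B,J,V}; candidates ⊆ {N,S}.
size 0: {}; under {} L still reaches {N,S,V} ∋ V.
{N}: L⊥V given {N} in G with L→· removed — back-door holds.
P(V|do(L)) = Σ_{N} P(V|L,N)·P(N).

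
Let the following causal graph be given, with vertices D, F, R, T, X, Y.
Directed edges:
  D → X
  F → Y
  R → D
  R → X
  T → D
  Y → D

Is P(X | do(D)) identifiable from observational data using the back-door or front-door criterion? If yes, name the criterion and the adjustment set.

desc(D)\{D}={X}; candidates ⊆ {F,R,T,Y}.
size 0: {}; under {} D still reaches {F,R,T,X,Y} ∋ X.
{R}: D⊥X given {R} in G with D→· removed — back-door holds.
P(X|do(D)) = Σ_{R} P(X|D,R)·P(R).

P(X|do(D)): backdoor, adjust for {R}.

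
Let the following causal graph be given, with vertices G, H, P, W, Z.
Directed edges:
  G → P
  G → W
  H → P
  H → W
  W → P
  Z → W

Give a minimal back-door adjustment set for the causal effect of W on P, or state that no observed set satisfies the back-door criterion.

desc(W)\{W}={P}; candidates ⊆ {G,H,Z}.
size 0: {}; under {} W still reaches {G,H,P,Z} ∋ P.
size 1: {G}, {H}, {Z}; under {G} W still reaches {H,P,Z} ∋ P.
{G,H}: W⊥P given {G,H} in G with W→· removed — back-door holds.

W→P: minimal back-door set {G, H}.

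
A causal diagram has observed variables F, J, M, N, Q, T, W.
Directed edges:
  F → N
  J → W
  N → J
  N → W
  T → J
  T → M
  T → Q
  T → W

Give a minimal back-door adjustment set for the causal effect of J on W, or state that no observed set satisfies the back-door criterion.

desc(J)\{J}={W}; candidates ⊆ {F,M,N,Q,T}.
size 0: {}; under {} J still reaches {F,M,N,Q,T,W} ∋ W.
size 1: {F}, {M}, {N} …(+2); under {F} J still reaches {M,N,Q,T,W} ∋ W.
{N,T}: J⊥W given {N,T} in G with J→· removed — back-door holds.

J→W: minimal back-door set {N, T}.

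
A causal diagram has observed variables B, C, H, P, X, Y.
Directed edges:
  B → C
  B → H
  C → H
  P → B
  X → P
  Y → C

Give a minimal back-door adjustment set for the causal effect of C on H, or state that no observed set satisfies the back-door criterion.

desc(C)\{C}={H}; candidates ⊆ {B,P,X,Y}.
size 0: {}; under {} C still reaches {B,H,P,X,Y} ∋ H.
{B}: C⊥H given {B} in G with C→· removed — back-door holds.

C→H: minimal back-door set {B}.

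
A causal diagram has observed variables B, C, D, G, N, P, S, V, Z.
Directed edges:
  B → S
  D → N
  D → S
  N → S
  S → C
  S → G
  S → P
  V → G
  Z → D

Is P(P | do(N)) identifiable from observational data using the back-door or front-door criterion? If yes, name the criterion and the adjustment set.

desc(N)\{N}={C,G,P,S}; candidates ⊆ {B,D,V,Z}.
size 0: {}; under {} N still reaches {C,D,G,P,S,Z} ∋ P.
{D}: N⊥P given {D} in G with N→· removed — back-door holds.
P(P|do(N)) = Σ_{D} P(P|N,D)·P(D).

P(P|do(N)): backdoor, adjust for {D}.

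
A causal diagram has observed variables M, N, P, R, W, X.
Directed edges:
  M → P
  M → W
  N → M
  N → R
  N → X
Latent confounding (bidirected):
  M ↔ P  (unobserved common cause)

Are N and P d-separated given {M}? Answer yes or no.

No — N and P are d-connected given {M}.

Bayes-Ball from N | {M} reaches {P,R,X}.
P ∈ reach(N|{M}) ⇒ N ⊥̸ P | {M}.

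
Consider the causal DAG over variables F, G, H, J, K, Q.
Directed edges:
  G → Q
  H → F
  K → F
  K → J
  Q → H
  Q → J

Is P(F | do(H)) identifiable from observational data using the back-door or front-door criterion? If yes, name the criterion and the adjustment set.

P(F|do(H)): backdoor, adjust for ∅.

desc(H)\{H}={F}; candidates ⊆ {G,J,K,Q}.
∅: H⊥F given ∅ in G with H→· removed — back-door holds.
P(F|do(H)) = P(F|H) — no adjustment needed.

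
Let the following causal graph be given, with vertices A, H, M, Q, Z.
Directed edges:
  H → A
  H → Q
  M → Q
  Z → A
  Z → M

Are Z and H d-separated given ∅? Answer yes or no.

Yes — Z ⊥ H | ∅.

Bayes-Ball from Z | ∅ reaches {A,M,Q}.
H ∉ reach(Z|∅) ⇒ Z ⊥ H | ∅.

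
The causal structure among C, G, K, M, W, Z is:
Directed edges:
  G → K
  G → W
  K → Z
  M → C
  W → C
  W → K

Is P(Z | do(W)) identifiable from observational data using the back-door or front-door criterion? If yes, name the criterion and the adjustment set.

desc(W)\{W}={C,K,Z}; candidates ⊆ {G,M}.
size 0: {}; under {} W still reaches {G,K,Z} ∋ Z.
{G}: W⊥Z given {G} in G with W→· removed — back-door holds.
P(Z|do(W)) = Σ_{G} P(Z|W,G)·P(G).

P(Z|do(W)): backdoor, adjust for {G}.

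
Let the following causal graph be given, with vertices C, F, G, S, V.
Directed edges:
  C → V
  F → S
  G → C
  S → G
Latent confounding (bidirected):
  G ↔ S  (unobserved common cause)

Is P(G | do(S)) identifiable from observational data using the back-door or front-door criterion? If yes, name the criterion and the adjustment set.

P(G|do(S)): not identifiable (no BD/FD set).

desc(S)\{S}={C,G,V}; candidates ⊆ {F}.
S↔G: latent back-door arc(s) into S.
size 0: {}; under {} S still reaches {C,F,G,V} ∋ G.
size 1: {F}; under {F} S still reaches {C,G,V} ∋ G.
S↔G cannot be blocked by any observed set — no back-door set.
No mediator lies on a directed S→…→G path.
Neither criterion identifies P(G|do(S)) in this graph.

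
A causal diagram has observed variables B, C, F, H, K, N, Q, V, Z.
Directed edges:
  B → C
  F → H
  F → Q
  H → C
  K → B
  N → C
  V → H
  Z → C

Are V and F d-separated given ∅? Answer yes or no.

Bayes-Ball from V | ∅ reaches {C,H}.
F ∉ reach(V|∅) ⇒ V ⊥ F | ∅.

Yes — V ⊥ F | ∅.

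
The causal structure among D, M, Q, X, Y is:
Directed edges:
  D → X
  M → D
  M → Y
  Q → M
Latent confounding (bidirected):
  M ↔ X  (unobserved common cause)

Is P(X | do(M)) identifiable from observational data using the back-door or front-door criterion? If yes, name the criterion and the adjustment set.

desc(M)\{M}={D,X,Y}; candidates ⊆ {Q}.
M↔X: latent back-door arc(s) into M.
size 0: {}; under {} M still reaches {Q,X} ∋ X.
size 1: {Q}; under {Q} M still reaches {X} ∋ X.
M↔X cannot be blocked by any observed set — no back-door set.
{D}: (i) intercepts every directed M→X path; (ii) no back-door M→{D}; (iii) {M} blocks every back-door {D}→X. Front-door holds.
P(X|do(M)) = Σ_{D} P(D|M) Σ_{M'} P(X|D,M')P(M').

P(X|do(M)): frontdoor, adjust for {D}.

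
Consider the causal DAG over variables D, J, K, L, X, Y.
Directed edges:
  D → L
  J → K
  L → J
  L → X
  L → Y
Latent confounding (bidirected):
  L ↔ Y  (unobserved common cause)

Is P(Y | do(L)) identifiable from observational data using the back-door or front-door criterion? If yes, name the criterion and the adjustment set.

P(Y|do(L)): not identifiable (no BD/FD set).

desc(L)\{L}={J,K,X,Y}; candidates ⊆ {D}.
L↔Y: latent back-door arc(s) into L.
size 0: {}; under {} L still reaches {D,Y} ∋ Y.
size 1: {D}; under {D} L still reaches {Y} ∋ Y.
L↔Y cannot be blocked by any observed set — no back-door set.
No mediator lies on a directed L→…→Y path.
Neither criterion identifies P(Y|do(L)) in this graph.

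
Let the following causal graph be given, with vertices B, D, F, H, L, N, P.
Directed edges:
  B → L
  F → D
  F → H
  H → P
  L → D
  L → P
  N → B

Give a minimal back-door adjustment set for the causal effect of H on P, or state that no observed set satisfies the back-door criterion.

desc(H)\{H}={P}; candidates ⊆ {B,D,F,L,N}.
∅: H⊥P given ∅ in G with H→· removed — back-door holds.

H→P: minimal back-door set ∅.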